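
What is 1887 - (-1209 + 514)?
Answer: 2582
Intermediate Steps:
1887 - (-1209 + 514) = 1887 - 1*(-695) = 1887 + 695 = 2582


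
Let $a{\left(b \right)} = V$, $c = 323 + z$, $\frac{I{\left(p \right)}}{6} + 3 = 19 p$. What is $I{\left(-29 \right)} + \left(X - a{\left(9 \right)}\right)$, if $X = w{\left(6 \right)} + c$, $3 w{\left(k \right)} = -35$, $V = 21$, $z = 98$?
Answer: $- \frac{8807}{3} \approx -2935.7$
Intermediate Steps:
$w{\left(k \right)} = - \frac{35}{3}$ ($w{\left(k \right)} = \frac{1}{3} \left(-35\right) = - \frac{35}{3}$)
$I{\left(p \right)} = -18 + 114 p$ ($I{\left(p \right)} = -18 + 6 \cdot 19 p = -18 + 114 p$)
$c = 421$ ($c = 323 + 98 = 421$)
$a{\left(b \right)} = 21$
$X = \frac{1228}{3}$ ($X = - \frac{35}{3} + 421 = \frac{1228}{3} \approx 409.33$)
$I{\left(-29 \right)} + \left(X - a{\left(9 \right)}\right) = \left(-18 + 114 \left(-29\right)\right) + \left(\frac{1228}{3} - 21\right) = \left(-18 - 3306\right) + \left(\frac{1228}{3} - 21\right) = -3324 + \frac{1165}{3} = - \frac{8807}{3}$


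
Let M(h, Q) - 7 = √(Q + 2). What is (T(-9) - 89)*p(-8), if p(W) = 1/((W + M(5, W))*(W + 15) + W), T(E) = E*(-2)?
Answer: 355/173 + 497*I*√6/519 ≈ 2.052 + 2.3457*I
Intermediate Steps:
T(E) = -2*E
M(h, Q) = 7 + √(2 + Q) (M(h, Q) = 7 + √(Q + 2) = 7 + √(2 + Q))
p(W) = 1/(W + (15 + W)*(7 + W + √(2 + W))) (p(W) = 1/((W + (7 + √(2 + W)))*(W + 15) + W) = 1/((7 + W + √(2 + W))*(15 + W) + W) = 1/((15 + W)*(7 + W + √(2 + W)) + W) = 1/(W + (15 + W)*(7 + W + √(2 + W))))
(T(-9) - 89)*p(-8) = (-2*(-9) - 89)/(105 + (-8)² + 15*√(2 - 8) + 23*(-8) - 8*√(2 - 8)) = (18 - 89)/(105 + 64 + 15*√(-6) - 184 - 8*I*√6) = -71/(105 + 64 + 15*(I*√6) - 184 - 8*I*√6) = -71/(105 + 64 + 15*I*√6 - 184 - 8*I*√6) = -71/(-15 + 7*I*√6)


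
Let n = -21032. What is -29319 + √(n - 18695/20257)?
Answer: -29319 + I*√8630776807183/20257 ≈ -29319.0 + 145.03*I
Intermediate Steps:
-29319 + √(n - 18695/20257) = -29319 + √(-21032 - 18695/20257) = -29319 + √(-426063919/20257) = -29319 + I*√8630776807183/20257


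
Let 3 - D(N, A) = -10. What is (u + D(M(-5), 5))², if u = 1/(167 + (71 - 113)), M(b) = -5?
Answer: 2643876/15625 ≈ 169.21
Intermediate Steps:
D(N, A) = 13 (D(N, A) = 3 - 1*(-10) = 3 + 10 = 13)
u = 1/125 (u = 1/(167 - 42) = 1/125 ≈ 0.0080000)
(u + D(M(-5), 5))² = (1/125 + 13)² = (1626/125)² = 2643876/15625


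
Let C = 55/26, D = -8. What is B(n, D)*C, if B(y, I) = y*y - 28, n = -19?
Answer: 18315/26 ≈ 704.42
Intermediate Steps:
B(y, I) = -28 + y² (B(y, I) = y² - 28 = -28 + y²)
C = 55/26 (C = 55*(1/26) = 55/26 ≈ 2.1154)
B(n, D)*C = (-28 + (-19)²)*(55/26) = (-28 + 361)*(55/26) = 333*(55/26) = 18315/26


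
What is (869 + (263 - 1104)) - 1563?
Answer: -1535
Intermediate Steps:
(869 + (263 - 1104)) - 1563 = (869 - 841) - 1563 = 28 - 1563 = -1535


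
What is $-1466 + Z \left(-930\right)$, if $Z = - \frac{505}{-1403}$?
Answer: $- \frac{2526448}{1403} \approx -1800.7$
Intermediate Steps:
$Z = \frac{505}{1403}$ ($Z = \left(-505\right) \left(- \frac{1}{1403}\right) = \frac{505}{1403} \approx 0.35994$)
$-1466 + Z \left(-930\right) = -1466 + \frac{505}{1403} \left(-930\right) = -1466 - \frac{469650}{1403} = - \frac{2526448}{1403}$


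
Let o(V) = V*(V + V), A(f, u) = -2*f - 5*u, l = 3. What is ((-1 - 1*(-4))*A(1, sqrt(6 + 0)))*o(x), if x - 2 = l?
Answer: -300 - 750*sqrt(6) ≈ -2137.1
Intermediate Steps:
A(f, u) = -5*u - 2*f
x = 5 (x = 2 + 3 = 5)
o(V) = 2*V**2 (o(V) = V*(2*V) = 2*V**2)
((-1 - 1*(-4))*A(1, sqrt(6 + 0)))*o(x) = ((-1 - 1*(-4))*(-5*sqrt(6 + 0) - 2*1))*(2*5**2) = ((-1 + 4)*(-5*sqrt(6) - 2))*(2*25) = (3*(-2 - 5*sqrt(6)))*50 = (-6 - 15*sqrt(6))*50 = -300 - 750*sqrt(6)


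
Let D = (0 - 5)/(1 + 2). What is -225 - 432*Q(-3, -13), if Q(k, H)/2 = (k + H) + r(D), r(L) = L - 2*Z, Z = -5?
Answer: 6399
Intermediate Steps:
D = -5/3 ≈ -1.6667
r(L) = 10 + L (r(L) = L - 2*(-5) = L + 10 = 10 + L)
Q(k, H) = 50/3 + 2*H + 2*k (Q(k, H) = 2*((k + H) + (10 - 5/3)) = 2*((H + k) + 25/3) = 2*(25/3 + H + k) = 50/3 + 2*H + 2*k)
-225 - 432*Q(-3, -13) = -225 - 432*(50/3 + 2*(-13) + 2*(-3)) = -225 - 432*(50/3 - 26 - 6) = -225 - 432*(-46/3) = -225 + 6624 = 6399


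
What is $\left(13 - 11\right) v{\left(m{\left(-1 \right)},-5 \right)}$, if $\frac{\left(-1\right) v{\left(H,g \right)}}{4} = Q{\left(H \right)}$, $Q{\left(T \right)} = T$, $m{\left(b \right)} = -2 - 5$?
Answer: $56$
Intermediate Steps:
$m{\left(b \right)} = -7$
$v{\left(H,g \right)} = - 4 H$
$\left(13 - 11\right) v{\left(m{\left(-1 \right)},-5 \right)} = \left(13 - 11\right) \left(\left(-4\right) \left(-7\right)\right) = 2 \cdot 28 = 56$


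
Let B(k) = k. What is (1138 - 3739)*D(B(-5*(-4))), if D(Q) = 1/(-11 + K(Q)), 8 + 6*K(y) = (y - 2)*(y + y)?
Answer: -459/19 ≈ -24.158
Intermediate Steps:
K(y) = -4/3 + y*(-2 + y)/3 (K(y) = -4/3 + ((y - 2)*(y + y))/6 = -4/3 + ((-2 + y)*(2*y))/6 = -4/3 + (2*y*(-2 + y))/6 = -4/3 + y*(-2 + y)/3)
D(Q) = 1/(-37/3 - 2*Q/3 + Q**2/3) (D(Q) = 1/(-11 + (-4/3 - 2*Q/3 + Q**2/3)) = 1/(-37/3 - 2*Q/3 + Q**2/3))
(1138 - 3739)*D(B(-5*(-4))) = (1138 - 3739)*(3/(-37 + (-5*(-4))**2 - (-10)*(-4))) = -7803/(-37 + 20**2 - 2*20) = -7803/(-37 + 400 - 40) = -7803/323 = -2601*3/323 = -459/19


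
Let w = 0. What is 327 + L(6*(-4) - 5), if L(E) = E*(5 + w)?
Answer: 182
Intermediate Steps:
L(E) = 5*E (L(E) = E*(5 + 0) = E*5 = 5*E)
327 + L(6*(-4) - 5) = 327 + 5*(6*(-4) - 5) = 327 + 5*(-24 - 5) = 327 + 5*(-29) = 327 - 145 = 182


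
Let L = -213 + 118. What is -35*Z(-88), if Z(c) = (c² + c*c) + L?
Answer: -538755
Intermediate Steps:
L = -95
Z(c) = -95 + 2*c² (Z(c) = (c² + c*c) - 95 = (c² + c²) - 95 = 2*c² - 95 = -95 + 2*c²)
-35*Z(-88) = -35*(-95 + 2*(-88)²) = -35*(-95 + 2*7744) = -35*(-95 + 15488) = -35*15393 = -538755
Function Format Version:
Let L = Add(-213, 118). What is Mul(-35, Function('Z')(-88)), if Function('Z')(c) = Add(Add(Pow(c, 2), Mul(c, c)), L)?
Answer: -538755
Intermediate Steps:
L = -95
Function('Z')(c) = Add(-95, Mul(2, Pow(c, 2))) (Function('Z')(c) = Add(Add(Pow(c, 2), Mul(c, c)), -95) = Add(Add(Pow(c, 2), Pow(c, 2)), -95) = Add(Mul(2, Pow(c, 2)), -95) = Add(-95, Mul(2, Pow(c, 2))))
Mul(-35, Function('Z')(-88)) = Mul(-35, Add(-95, Mul(2, Pow(-88, 2)))) = Mul(-35, Add(-95, Mul(2, 7744))) = Mul(-35, Add(-95, 15488)) = Mul(-35, 15393) = -538755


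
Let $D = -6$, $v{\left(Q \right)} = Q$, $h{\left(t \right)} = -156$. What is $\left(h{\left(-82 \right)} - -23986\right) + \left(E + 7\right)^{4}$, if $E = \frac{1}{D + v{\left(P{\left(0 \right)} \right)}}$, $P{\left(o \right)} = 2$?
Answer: $\frac{6631921}{256} \approx 25906.0$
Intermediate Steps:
$E = - \frac{1}{4}$ ($E = \frac{1}{-6 + 2} = \frac{1}{-4} = - \frac{1}{4} \approx -0.25$)
$\left(h{\left(-82 \right)} - -23986\right) + \left(E + 7\right)^{4} = \left(-156 - -23986\right) + \left(- \frac{1}{4} + 7\right)^{4} = \left(-156 + 23986\right) + \left(\frac{27}{4}\right)^{4} = 23830 + \frac{531441}{256} = \frac{6631921}{256}$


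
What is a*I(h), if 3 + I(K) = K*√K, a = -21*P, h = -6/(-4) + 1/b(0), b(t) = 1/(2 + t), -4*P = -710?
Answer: 22365/2 - 52185*√14/8 ≈ -13225.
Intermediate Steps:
P = 355/2 (P = -¼*(-710) = 355/2 ≈ 177.50)
h = 7/2 (h = -6/(-4) + 1/1/(2 + 0) = -6*(-¼) + 1/1/2 = 3/2 + 1/(½) = 3/2 + 1*2 = 3/2 + 2 = 7/2 ≈ 3.5000)
a = -7455/2 (a = -21*355/2 = -7455/2 ≈ -3727.5)
I(K) = -3 + K^(3/2) (I(K) = -3 + K*√K = -3 + K^(3/2))
a*I(h) = -7455*(-3 + (7/2)^(3/2))/2 = -7455*(-3 + 7*√14/4)/2 = 22365/2 - 52185*√14/8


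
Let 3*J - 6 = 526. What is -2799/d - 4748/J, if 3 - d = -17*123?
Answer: -2609667/92834 ≈ -28.111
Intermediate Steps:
J = 532/3 (J = 2 + (⅓)*526 = 2 + 526/3 = 532/3 ≈ 177.33)
d = 2094 (d = 3 - (-17)*123 = 3 - 1*(-2091) = 3 + 2091 = 2094)
-2799/d - 4748/J = -2799/2094 - 4748/532/3 = -2799*1/2094 - 4748*3/532 = -933/698 - 3561/133 = -2609667/92834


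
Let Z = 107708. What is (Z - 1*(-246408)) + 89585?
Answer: 443701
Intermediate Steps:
(Z - 1*(-246408)) + 89585 = (107708 - 1*(-246408)) + 89585 = (107708 + 246408) + 89585 = 354116 + 89585 = 443701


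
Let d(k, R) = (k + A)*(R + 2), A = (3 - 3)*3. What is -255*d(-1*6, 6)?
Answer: 12240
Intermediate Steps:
A = 0 (A = 0*3 = 0)
d(k, R) = k*(2 + R) (d(k, R) = (k + 0)*(R + 2) = k*(2 + R))
-255*d(-1*6, 6) = -255*(-1*6)*(2 + 6) = -(-1530)*8 = -255*(-48) = 12240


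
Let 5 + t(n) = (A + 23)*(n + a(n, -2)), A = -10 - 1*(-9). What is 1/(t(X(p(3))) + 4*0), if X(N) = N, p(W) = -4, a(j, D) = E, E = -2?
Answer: -1/137 ≈ -0.0072993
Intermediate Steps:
a(j, D) = -2
A = -1 (A = -10 + 9 = -1)
t(n) = -49 + 22*n (t(n) = -5 + (-1 + 23)*(n - 2) = -5 + 22*(-2 + n) = -5 + (-44 + 22*n) = -49 + 22*n)
1/(t(X(p(3))) + 4*0) = 1/((-49 + 22*(-4)) + 4*0) = 1/((-49 - 88) + 0) = 1/(-137 + 0) = 1/(-137) = -1/137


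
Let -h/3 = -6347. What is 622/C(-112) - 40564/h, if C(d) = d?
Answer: -8193335/1066296 ≈ -7.6839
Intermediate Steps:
h = 19041 (h = -3*(-6347) = 19041)
622/C(-112) - 40564/h = 622/(-112) - 40564/19041 = 622*(-1/112) - 40564*1/19041 = -311/56 - 40564/19041 = -8193335/1066296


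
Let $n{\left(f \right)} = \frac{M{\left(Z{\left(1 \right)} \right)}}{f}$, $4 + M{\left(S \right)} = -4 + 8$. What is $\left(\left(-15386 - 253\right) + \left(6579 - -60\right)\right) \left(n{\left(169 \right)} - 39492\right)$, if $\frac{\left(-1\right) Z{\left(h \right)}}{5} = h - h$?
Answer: $355428000$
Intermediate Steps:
$Z{\left(h \right)} = 0$ ($Z{\left(h \right)} = - 5 \left(h - h\right) = \left(-5\right) 0 = 0$)
$M{\left(S \right)} = 0$ ($M{\left(S \right)} = -4 + \left(-4 + 8\right) = -4 + 4 = 0$)
$n{\left(f \right)} = 0$ ($n{\left(f \right)} = \frac{0}{f} = 0$)
$\left(\left(-15386 - 253\right) + \left(6579 - -60\right)\right) \left(n{\left(169 \right)} - 39492\right) = \left(\left(-15386 - 253\right) + \left(6579 - -60\right)\right) \left(0 - 39492\right) = \left(\left(-15386 - 253\right) + \left(6579 + 60\right)\right) \left(-39492\right) = \left(-15639 + 6639\right) \left(-39492\right) = \left(-9000\right) \left(-39492\right) = 355428000$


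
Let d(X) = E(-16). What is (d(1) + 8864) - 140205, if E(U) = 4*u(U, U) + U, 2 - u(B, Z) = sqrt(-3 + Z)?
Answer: -131349 - 4*I*sqrt(19) ≈ -1.3135e+5 - 17.436*I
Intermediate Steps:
u(B, Z) = 2 - sqrt(-3 + Z)
E(U) = 8 + U - 4*sqrt(-3 + U) (E(U) = 4*(2 - sqrt(-3 + U)) + U = (8 - 4*sqrt(-3 + U)) + U = 8 + U - 4*sqrt(-3 + U))
d(X) = -8 - 4*I*sqrt(19) (d(X) = 8 - 16 - 4*sqrt(-3 - 16) = 8 - 16 - 4*I*sqrt(19) = -8 - 4*I*sqrt(19))
(d(1) + 8864) - 140205 = ((-8 - 4*I*sqrt(19)) + 8864) - 140205 = (8856 - 4*I*sqrt(19)) - 140205 = -131349 - 4*I*sqrt(19)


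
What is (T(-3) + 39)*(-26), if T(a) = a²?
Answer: -1248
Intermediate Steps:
(T(-3) + 39)*(-26) = ((-3)² + 39)*(-26) = (9 + 39)*(-26) = 48*(-26) = -1248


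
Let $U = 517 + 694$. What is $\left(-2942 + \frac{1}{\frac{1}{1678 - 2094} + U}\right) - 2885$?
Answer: $- \frac{2935496509}{503775} \approx -5827.0$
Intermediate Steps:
$U = 1211$
$\left(-2942 + \frac{1}{\frac{1}{1678 - 2094} + U}\right) - 2885 = \left(-2942 + \frac{1}{\frac{1}{1678 - 2094} + 1211}\right) - 2885 = \left(-2942 + \frac{1}{\frac{1}{-416} + 1211}\right) - 2885 = \left(-2942 + \frac{1}{- \frac{1}{416} + 1211}\right) - 2885 = \left(-2942 + \frac{1}{\frac{503775}{416}}\right) - 2885 = \left(-2942 + \frac{416}{503775}\right) - 2885 = - \frac{1482105634}{503775} - 2885 = - \frac{2935496509}{503775}$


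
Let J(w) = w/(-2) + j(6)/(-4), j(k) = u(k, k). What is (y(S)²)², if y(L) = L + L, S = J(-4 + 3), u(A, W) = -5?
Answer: 2401/16 ≈ 150.06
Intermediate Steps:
j(k) = -5
J(w) = 5/4 - w/2 (J(w) = w/(-2) - 5/(-4) = w*(-½) - 5*(-¼) = -w/2 + 5/4 = 5/4 - w/2)
S = 7/4 (S = 5/4 - (-4 + 3)/2 = 5/4 - ½*(-1) = 5/4 + ½ = 7/4 ≈ 1.7500)
y(L) = 2*L
(y(S)²)² = ((2*(7/4))²)² = ((7/2)²)² = (49/4)² = 2401/16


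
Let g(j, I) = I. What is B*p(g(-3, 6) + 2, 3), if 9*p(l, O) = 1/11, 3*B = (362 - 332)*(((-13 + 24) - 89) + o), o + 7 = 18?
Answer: -670/99 ≈ -6.7677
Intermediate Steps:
o = 11 (o = -7 + 18 = 11)
B = -670 (B = ((362 - 332)*(((-13 + 24) - 89) + 11))/3 = (30*((11 - 89) + 11))/3 = (30*(-78 + 11))/3 = (30*(-67))/3 = (⅓)*(-2010) = -670)
p(l, O) = 1/99 (p(l, O) = (⅑)/11 = (⅑)*(1/11) = 1/99)
B*p(g(-3, 6) + 2, 3) = -670*1/99 = -670/99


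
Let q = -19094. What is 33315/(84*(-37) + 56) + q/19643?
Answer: -712681433/59950436 ≈ -11.888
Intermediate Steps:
33315/(84*(-37) + 56) + q/19643 = 33315/(84*(-37) + 56) - 19094/19643 = 33315/(-3108 + 56) - 19094*1/19643 = 33315/(-3052) - 19094/19643 = 33315*(-1/3052) - 19094/19643 = -33315/3052 - 19094/19643 = -712681433/59950436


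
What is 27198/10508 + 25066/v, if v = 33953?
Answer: 593423611/178389062 ≈ 3.3266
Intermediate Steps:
27198/10508 + 25066/v = 27198/10508 + 25066/33953 = 27198*(1/10508) + 25066*(1/33953) = 13599/5254 + 25066/33953 = 593423611/178389062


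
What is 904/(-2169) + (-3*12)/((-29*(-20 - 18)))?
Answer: -537146/1195119 ≈ -0.44945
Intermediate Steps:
904/(-2169) + (-3*12)/((-29*(-20 - 18))) = 904*(-1/2169) - 36/((-29*(-38))) = -904/2169 - 36/1102 = -904/2169 - 36*1/1102 = -904/2169 - 18/551 = -537146/1195119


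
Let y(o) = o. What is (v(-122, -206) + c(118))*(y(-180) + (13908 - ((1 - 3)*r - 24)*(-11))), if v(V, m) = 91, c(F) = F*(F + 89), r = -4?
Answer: 332254384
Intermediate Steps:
c(F) = F*(89 + F)
(v(-122, -206) + c(118))*(y(-180) + (13908 - ((1 - 3)*r - 24)*(-11))) = (91 + 118*(89 + 118))*(-180 + (13908 - ((1 - 3)*(-4) - 24)*(-11))) = (91 + 118*207)*(-180 + (13908 - (-2*(-4) - 24)*(-11))) = (91 + 24426)*(-180 + (13908 - (8 - 24)*(-11))) = 24517*(-180 + (13908 - (-16)*(-11))) = 24517*(-180 + (13908 - 1*176)) = 24517*(-180 + (13908 - 176)) = 24517*(-180 + 13732) = 24517*13552 = 332254384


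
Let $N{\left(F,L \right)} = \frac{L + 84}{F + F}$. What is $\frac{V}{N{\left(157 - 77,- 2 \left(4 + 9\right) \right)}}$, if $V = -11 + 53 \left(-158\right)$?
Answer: $- \frac{670800}{29} \approx -23131.0$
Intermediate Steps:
$N{\left(F,L \right)} = \frac{84 + L}{2 F}$
$V = -8385$ ($V = -11 - 8374 = -8385$)
$\frac{V}{N{\left(157 - 77,- 2 \left(4 + 9\right) \right)}} = - \frac{8385}{\frac{1}{2} \frac{1}{157 - 77} \left(84 - 2 \left(4 + 9\right)\right)} = - \frac{8385}{\frac{1}{2} \frac{1}{157 - 77} \left(84 - 26\right)} = - \frac{8385}{\frac{1}{2} \cdot \frac{1}{80} \left(84 - 26\right)} = - \frac{8385}{\frac{1}{2} \cdot \frac{1}{80} \cdot 58} = - \frac{8385}{\frac{29}{80}} = \left(-8385\right) \frac{80}{29} = - \frac{670800}{29}$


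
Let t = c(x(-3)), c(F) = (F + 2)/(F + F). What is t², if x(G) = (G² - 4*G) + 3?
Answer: 169/576 ≈ 0.29340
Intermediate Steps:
x(G) = 3 + G² - 4*G
c(F) = (2 + F)/(2*F) (c(F) = (2 + F)/((2*F)) = (2 + F)*(1/(2*F)) = (2 + F)/(2*F))
t = 13/24 (t = (2 + (3 + (-3)² - 4*(-3)))/(2*(3 + (-3)² - 4*(-3))) = (2 + (3 + 9 + 12))/(2*(3 + 9 + 12)) = (½)*(2 + 24)/24 = (½)*(1/24)*26 = 13/24 ≈ 0.54167)
t² = (13/24)² = 169/576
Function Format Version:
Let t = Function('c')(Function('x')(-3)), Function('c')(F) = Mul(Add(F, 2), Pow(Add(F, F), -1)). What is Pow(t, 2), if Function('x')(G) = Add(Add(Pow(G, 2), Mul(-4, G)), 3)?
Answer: Rational(169, 576) ≈ 0.29340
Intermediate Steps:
Function('x')(G) = Add(3, Pow(G, 2), Mul(-4, G))
Function('c')(F) = Mul(Rational(1, 2), Pow(F, -1), Add(2, F)) (Function('c')(F) = Mul(Add(2, F), Pow(Mul(2, F), -1)) = Mul(Add(2, F), Mul(Rational(1, 2), Pow(F, -1))) = Mul(Rational(1, 2), Pow(F, -1), Add(2, F)))
t = Rational(13, 24) (t = Mul(Rational(1, 2), Pow(Add(3, Pow(-3, 2), Mul(-4, -3)), -1), Add(2, Add(3, Pow(-3, 2), Mul(-4, -3)))) = Mul(Rational(1, 2), Pow(Add(3, 9, 12), -1), Add(2, Add(3, 9, 12))) = Mul(Rational(1, 2), Pow(24, -1), Add(2, 24)) = Mul(Rational(1, 2), Rational(1, 24), 26) = Rational(13, 24) ≈ 0.54167)
Pow(t, 2) = Pow(Rational(13, 24), 2) = Rational(169, 576)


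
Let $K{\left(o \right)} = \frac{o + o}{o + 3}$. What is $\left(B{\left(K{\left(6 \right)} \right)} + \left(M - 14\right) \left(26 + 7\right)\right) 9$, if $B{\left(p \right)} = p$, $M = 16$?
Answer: $606$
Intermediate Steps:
$K{\left(o \right)} = \frac{2 o}{3 + o}$
$\left(B{\left(K{\left(6 \right)} \right)} + \left(M - 14\right) \left(26 + 7\right)\right) 9 = \left(2 \cdot 6 \frac{1}{3 + 6} + \left(16 - 14\right) \left(26 + 7\right)\right) 9 = \left(2 \cdot 6 \cdot \frac{1}{9} + 2 \cdot 33\right) 9 = \left(2 \cdot 6 \cdot \frac{1}{9} + 66\right) 9 = \left(\frac{4}{3} + 66\right) 9 = \frac{202}{3} \cdot 9 = 606$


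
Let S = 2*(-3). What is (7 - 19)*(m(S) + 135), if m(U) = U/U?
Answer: -1632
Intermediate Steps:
S = -6
m(U) = 1
(7 - 19)*(m(S) + 135) = (7 - 19)*(1 + 135) = -12*136 = -1632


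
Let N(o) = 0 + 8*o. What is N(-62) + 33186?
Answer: 32690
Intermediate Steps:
N(o) = 8*o
N(-62) + 33186 = 8*(-62) + 33186 = -496 + 33186 = 32690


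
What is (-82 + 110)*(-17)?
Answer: -476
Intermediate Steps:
(-82 + 110)*(-17) = 28*(-17) = -476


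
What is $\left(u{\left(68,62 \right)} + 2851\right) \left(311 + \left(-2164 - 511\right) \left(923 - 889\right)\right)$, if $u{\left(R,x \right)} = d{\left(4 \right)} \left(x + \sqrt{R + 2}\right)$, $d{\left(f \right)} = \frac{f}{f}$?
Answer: $-264031407 - 90639 \sqrt{70} \approx -2.6479 \cdot 10^{8}$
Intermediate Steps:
$d{\left(f \right)} = 1$
$u{\left(R,x \right)} = x + \sqrt{2 + R}$ ($u{\left(R,x \right)} = 1 \left(x + \sqrt{R + 2}\right) = 1 \left(x + \sqrt{2 + R}\right) = x + \sqrt{2 + R}$)
$\left(u{\left(68,62 \right)} + 2851\right) \left(311 + \left(-2164 - 511\right) \left(923 - 889\right)\right) = \left(\left(62 + \sqrt{2 + 68}\right) + 2851\right) \left(311 + \left(-2164 - 511\right) \left(923 - 889\right)\right) = \left(\left(62 + \sqrt{70}\right) + 2851\right) \left(311 - 90950\right) = \left(2913 + \sqrt{70}\right) \left(311 - 90950\right) = \left(2913 + \sqrt{70}\right) \left(-90639\right) = -264031407 - 90639 \sqrt{70}$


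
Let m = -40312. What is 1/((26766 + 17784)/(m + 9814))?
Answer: -5083/7425 ≈ -0.68458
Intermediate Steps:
1/((26766 + 17784)/(m + 9814)) = 1/((26766 + 17784)/(-40312 + 9814)) = 1/(44550/(-30498)) = 1/(44550*(-1/30498)) = 1/(-7425/5083) = -5083/7425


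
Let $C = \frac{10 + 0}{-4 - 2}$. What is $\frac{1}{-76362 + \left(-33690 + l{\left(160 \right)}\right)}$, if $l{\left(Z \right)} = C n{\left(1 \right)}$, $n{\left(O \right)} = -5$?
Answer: $- \frac{3}{330131} \approx -9.0873 \cdot 10^{-6}$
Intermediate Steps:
$C = - \frac{5}{3}$ ($C = \frac{10}{-6} = 10 \left(- \frac{1}{6}\right) = - \frac{5}{3} \approx -1.6667$)
$l{\left(Z \right)} = \frac{25}{3}$ ($l{\left(Z \right)} = \left(- \frac{5}{3}\right) \left(-5\right) = \frac{25}{3}$)
$\frac{1}{-76362 + \left(-33690 + l{\left(160 \right)}\right)} = \frac{1}{-76362 + \left(-33690 + \frac{25}{3}\right)} = \frac{1}{-76362 - \frac{101045}{3}} = \frac{1}{- \frac{330131}{3}} = - \frac{3}{330131}$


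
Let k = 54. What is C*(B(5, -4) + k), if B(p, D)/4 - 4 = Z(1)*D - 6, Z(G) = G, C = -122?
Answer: -3660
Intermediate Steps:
B(p, D) = -8 + 4*D (B(p, D) = 16 + 4*(1*D - 6) = 16 + 4*(D - 6) = 16 + 4*(-6 + D) = 16 + (-24 + 4*D) = -8 + 4*D)
C*(B(5, -4) + k) = -122*((-8 + 4*(-4)) + 54) = -122*((-8 - 16) + 54) = -122*(-24 + 54) = -122*30 = -3660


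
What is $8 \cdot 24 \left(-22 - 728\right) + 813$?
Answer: $-143187$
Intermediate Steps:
$8 \cdot 24 \left(-22 - 728\right) + 813 = 192 \left(-22 - 728\right) + 813 = 192 \left(-750\right) + 813 = -144000 + 813 = -143187$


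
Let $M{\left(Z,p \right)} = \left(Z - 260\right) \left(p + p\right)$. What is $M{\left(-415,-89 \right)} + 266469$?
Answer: $386619$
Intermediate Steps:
$M{\left(Z,p \right)} = 2 p \left(-260 + Z\right)$ ($M{\left(Z,p \right)} = \left(-260 + Z\right) 2 p = 2 p \left(-260 + Z\right)$)
$M{\left(-415,-89 \right)} + 266469 = 2 \left(-89\right) \left(-260 - 415\right) + 266469 = 2 \left(-89\right) \left(-675\right) + 266469 = 120150 + 266469 = 386619$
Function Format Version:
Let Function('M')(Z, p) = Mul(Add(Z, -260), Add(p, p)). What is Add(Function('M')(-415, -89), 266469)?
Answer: 386619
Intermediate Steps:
Function('M')(Z, p) = Mul(2, p, Add(-260, Z)) (Function('M')(Z, p) = Mul(Add(-260, Z), Mul(2, p)) = Mul(2, p, Add(-260, Z)))
Add(Function('M')(-415, -89), 266469) = Add(Mul(2, -89, Add(-260, -415)), 266469) = Add(Mul(2, -89, -675), 266469) = Add(120150, 266469) = 386619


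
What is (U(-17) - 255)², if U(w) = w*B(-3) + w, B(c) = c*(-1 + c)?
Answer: 226576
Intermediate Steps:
U(w) = 13*w (U(w) = w*(-3*(-1 - 3)) + w = w*(-3*(-4)) + w = w*12 + w = 12*w + w = 13*w)
(U(-17) - 255)² = (13*(-17) - 255)² = (-221 - 255)² = (-476)² = 226576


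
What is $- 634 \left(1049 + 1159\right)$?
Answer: $-1399872$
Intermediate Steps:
$- 634 \left(1049 + 1159\right) = \left(-634\right) 2208 = -1399872$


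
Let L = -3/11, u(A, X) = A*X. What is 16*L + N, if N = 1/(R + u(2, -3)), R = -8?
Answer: -683/154 ≈ -4.4351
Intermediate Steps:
L = -3/11 (L = -3*1/11 = -3/11 ≈ -0.27273)
N = -1/14 (N = 1/(-8 + 2*(-3)) = 1/(-8 - 6) = 1/(-14) = -1/14 ≈ -0.071429)
16*L + N = 16*(-3/11) - 1/14 = -48/11 - 1/14 = -683/154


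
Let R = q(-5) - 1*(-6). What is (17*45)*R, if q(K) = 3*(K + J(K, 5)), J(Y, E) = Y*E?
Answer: -64260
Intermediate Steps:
J(Y, E) = E*Y
q(K) = 18*K (q(K) = 3*(K + 5*K) = 3*(6*K) = 18*K)
R = -84 (R = 18*(-5) - 1*(-6) = -90 + 6 = -84)
(17*45)*R = (17*45)*(-84) = 765*(-84) = -64260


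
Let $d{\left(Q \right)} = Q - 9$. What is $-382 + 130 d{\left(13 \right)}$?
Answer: $138$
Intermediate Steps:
$d{\left(Q \right)} = -9 + Q$
$-382 + 130 d{\left(13 \right)} = -382 + 130 \left(-9 + 13\right) = -382 + 130 \cdot 4 = -382 + 520 = 138$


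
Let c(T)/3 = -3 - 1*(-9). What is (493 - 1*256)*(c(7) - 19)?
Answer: -237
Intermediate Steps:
c(T) = 18 (c(T) = 3*(-3 - 1*(-9)) = 3*(-3 + 9) = 3*6 = 18)
(493 - 1*256)*(c(7) - 19) = (493 - 1*256)*(18 - 19) = (493 - 256)*(-1) = 237*(-1) = -237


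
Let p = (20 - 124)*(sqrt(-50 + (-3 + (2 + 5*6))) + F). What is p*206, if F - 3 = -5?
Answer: 42848 - 21424*I*sqrt(21) ≈ 42848.0 - 98177.0*I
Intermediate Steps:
F = -2 (F = 3 - 5 = -2)
p = 208 - 104*I*sqrt(21) (p = (20 - 124)*(sqrt(-50 + (-3 + (2 + 5*6))) - 2) = -104*(sqrt(-50 + (-3 + (2 + 30))) - 2) = -104*(sqrt(-50 + (-3 + 32)) - 2) = -104*(sqrt(-50 + 29) - 2) = -104*(sqrt(-21) - 2) = -104*(I*sqrt(21) - 2) = -104*(-2 + I*sqrt(21)) = 208 - 104*I*sqrt(21) ≈ 208.0 - 476.59*I)
p*206 = (208 - 104*I*sqrt(21))*206 = 42848 - 21424*I*sqrt(21)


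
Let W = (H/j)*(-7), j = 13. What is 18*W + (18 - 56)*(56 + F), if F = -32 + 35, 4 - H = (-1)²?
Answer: -29524/13 ≈ -2271.1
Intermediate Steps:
H = 3 (H = 4 - 1*(-1)² = 4 - 1*1 = 4 - 1 = 3)
F = 3
W = -21/13 (W = (3/13)*(-7) = -21/13 ≈ -1.6154)
18*W + (18 - 56)*(56 + F) = 18*(-21/13) + (18 - 56)*(56 + 3) = -378/13 - 38*59 = -378/13 - 2242 = -29524/13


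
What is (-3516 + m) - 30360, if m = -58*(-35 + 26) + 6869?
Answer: -26485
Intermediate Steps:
m = 7391 (m = -58*(-9) + 6869 = 522 + 6869 = 7391)
(-3516 + m) - 30360 = (-3516 + 7391) - 30360 = 3875 - 30360 = -26485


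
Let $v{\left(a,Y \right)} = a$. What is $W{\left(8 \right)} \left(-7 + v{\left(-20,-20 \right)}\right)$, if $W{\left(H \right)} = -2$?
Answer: $54$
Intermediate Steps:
$W{\left(8 \right)} \left(-7 + v{\left(-20,-20 \right)}\right) = - 2 \left(-7 - 20\right) = \left(-2\right) \left(-27\right) = 54$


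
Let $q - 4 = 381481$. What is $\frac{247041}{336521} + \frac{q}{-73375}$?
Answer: $- \frac{22050216062}{4938445675} \approx -4.465$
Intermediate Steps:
$q = 381485$ ($q = 4 + 381481 = 381485$)
$\frac{247041}{336521} + \frac{q}{-73375} = \frac{247041}{336521} + \frac{381485}{-73375} = 247041 \cdot \frac{1}{336521} + 381485 \left(- \frac{1}{73375}\right) = \frac{247041}{336521} - \frac{76297}{14675} = - \frac{22050216062}{4938445675}$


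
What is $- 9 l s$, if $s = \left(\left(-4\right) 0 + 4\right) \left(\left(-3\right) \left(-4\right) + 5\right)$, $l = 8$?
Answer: $-4896$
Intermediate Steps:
$s = 68$ ($s = \left(0 + 4\right) \left(12 + 5\right) = 4 \cdot 17 = 68$)
$- 9 l s = \left(-9\right) 8 \cdot 68 = \left(-72\right) 68 = -4896$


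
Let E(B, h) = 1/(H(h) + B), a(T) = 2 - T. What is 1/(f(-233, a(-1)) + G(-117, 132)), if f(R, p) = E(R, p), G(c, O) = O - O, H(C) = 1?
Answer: -232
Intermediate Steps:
G(c, O) = 0
E(B, h) = 1/(1 + B)
f(R, p) = 1/(1 + R)
1/(f(-233, a(-1)) + G(-117, 132)) = 1/(1/(1 - 233) + 0) = 1/(1/(-232) + 0) = 1/(-1/232 + 0) = 1/(-1/232) = -232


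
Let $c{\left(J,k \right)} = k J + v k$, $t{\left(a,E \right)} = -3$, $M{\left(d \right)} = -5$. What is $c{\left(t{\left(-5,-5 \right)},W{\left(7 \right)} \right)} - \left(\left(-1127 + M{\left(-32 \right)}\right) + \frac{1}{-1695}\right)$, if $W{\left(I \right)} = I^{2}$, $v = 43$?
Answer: $\frac{5240941}{1695} \approx 3092.0$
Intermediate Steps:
$c{\left(J,k \right)} = 43 k + J k$ ($c{\left(J,k \right)} = k J + 43 k = J k + 43 k = 43 k + J k$)
$c{\left(t{\left(-5,-5 \right)},W{\left(7 \right)} \right)} - \left(\left(-1127 + M{\left(-32 \right)}\right) + \frac{1}{-1695}\right) = 7^{2} \left(43 - 3\right) - \left(\left(-1127 - 5\right) + \frac{1}{-1695}\right) = 49 \cdot 40 - \left(-1132 - \frac{1}{1695}\right) = 1960 - - \frac{1918741}{1695} = 1960 + \frac{1918741}{1695} = \frac{5240941}{1695}$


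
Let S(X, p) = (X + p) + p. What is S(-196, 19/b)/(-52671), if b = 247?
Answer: 2546/684723 ≈ 0.0037183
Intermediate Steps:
S(X, p) = X + 2*p
S(-196, 19/b)/(-52671) = (-196 + 2*(19/247))/(-52671) = (-196 + 2*(19*(1/247)))*(-1/52671) = (-196 + 2*(1/13))*(-1/52671) = (-196 + 2/13)*(-1/52671) = -2546/13*(-1/52671) = 2546/684723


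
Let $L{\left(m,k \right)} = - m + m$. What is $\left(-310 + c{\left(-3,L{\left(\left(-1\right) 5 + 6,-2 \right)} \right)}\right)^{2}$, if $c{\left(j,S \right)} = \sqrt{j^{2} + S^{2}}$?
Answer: $94249$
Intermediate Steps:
$L{\left(m,k \right)} = 0$
$c{\left(j,S \right)} = \sqrt{S^{2} + j^{2}}$
$\left(-310 + c{\left(-3,L{\left(\left(-1\right) 5 + 6,-2 \right)} \right)}\right)^{2} = \left(-310 + \sqrt{0^{2} + \left(-3\right)^{2}}\right)^{2} = \left(-310 + \sqrt{0 + 9}\right)^{2} = \left(-310 + \sqrt{9}\right)^{2} = \left(-310 + 3\right)^{2} = \left(-307\right)^{2} = 94249$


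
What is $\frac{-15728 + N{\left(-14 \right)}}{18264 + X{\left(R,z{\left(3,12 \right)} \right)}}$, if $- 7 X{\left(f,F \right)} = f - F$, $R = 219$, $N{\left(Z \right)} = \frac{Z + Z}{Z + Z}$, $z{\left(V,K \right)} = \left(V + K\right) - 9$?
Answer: $- \frac{110089}{127635} \approx -0.86253$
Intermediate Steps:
$z{\left(V,K \right)} = -9 + K + V$ ($z{\left(V,K \right)} = \left(K + V\right) - 9 = -9 + K + V$)
$N{\left(Z \right)} = 1$ ($N{\left(Z \right)} = \frac{2 Z}{2 Z} = 2 Z \frac{1}{2 Z} = 1$)
$X{\left(f,F \right)} = - \frac{f}{7} + \frac{F}{7}$ ($X{\left(f,F \right)} = - \frac{f - F}{7} = - \frac{f}{7} + \frac{F}{7}$)
$\frac{-15728 + N{\left(-14 \right)}}{18264 + X{\left(R,z{\left(3,12 \right)} \right)}} = \frac{-15728 + 1}{18264 + \left(\left(- \frac{1}{7}\right) 219 + \frac{-9 + 12 + 3}{7}\right)} = - \frac{15727}{18264 + \left(- \frac{219}{7} + \frac{1}{7} \cdot 6\right)} = - \frac{15727}{18264 + \left(- \frac{219}{7} + \frac{6}{7}\right)} = - \frac{15727}{18264 - \frac{213}{7}} = - \frac{15727}{\frac{127635}{7}} = \left(-15727\right) \frac{7}{127635} = - \frac{110089}{127635}$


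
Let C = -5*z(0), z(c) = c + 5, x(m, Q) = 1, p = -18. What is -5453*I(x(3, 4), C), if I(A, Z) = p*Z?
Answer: -2453850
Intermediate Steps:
z(c) = 5 + c
C = -25 (C = -5*(5 + 0) = -5*5 = -25)
I(A, Z) = -18*Z
-5453*I(x(3, 4), C) = -(-98154)*(-25) = -5453*450 = -2453850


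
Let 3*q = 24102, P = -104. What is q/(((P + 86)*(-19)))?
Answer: 1339/57 ≈ 23.491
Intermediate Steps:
q = 8034 (q = (⅓)*24102 = 8034)
q/(((P + 86)*(-19))) = 8034/(((-104 + 86)*(-19))) = 8034/((-18*(-19))) = 8034/342 = 8034*(1/342) = 1339/57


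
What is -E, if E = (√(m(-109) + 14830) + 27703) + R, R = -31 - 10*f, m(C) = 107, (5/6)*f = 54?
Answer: -27024 - √14937 ≈ -27146.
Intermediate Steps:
f = 324/5 (f = (6/5)*54 = 324/5 ≈ 64.800)
R = -679 (R = -31 - 10*324/5 = -31 - 648 = -679)
E = 27024 + √14937 (E = (√(107 + 14830) + 27703) - 679 = (√14937 + 27703) - 679 = (27703 + √14937) - 679 = 27024 + √14937 ≈ 27146.)
-E = -(27024 + √14937) = -27024 - √14937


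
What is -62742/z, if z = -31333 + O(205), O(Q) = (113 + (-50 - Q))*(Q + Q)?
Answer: 20914/29851 ≈ 0.70061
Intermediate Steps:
O(Q) = 2*Q*(63 - Q) (O(Q) = (63 - Q)*(2*Q) = 2*Q*(63 - Q))
z = -89553 (z = -31333 + 2*205*(63 - 1*205) = -31333 + 2*205*(63 - 205) = -31333 + 2*205*(-142) = -31333 - 58220 = -89553)
-62742/z = -62742/(-89553) = -62742*(-1/89553) = 20914/29851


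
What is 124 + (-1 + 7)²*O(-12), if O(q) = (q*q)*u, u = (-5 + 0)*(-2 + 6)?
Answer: -103556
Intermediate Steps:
u = -20 (u = -5*4 = -20)
O(q) = -20*q² (O(q) = (q*q)*(-20) = q²*(-20) = -20*q²)
124 + (-1 + 7)²*O(-12) = 124 + (-1 + 7)²*(-20*(-12)²) = 124 + 6²*(-20*144) = 124 + 36*(-2880) = 124 - 103680 = -103556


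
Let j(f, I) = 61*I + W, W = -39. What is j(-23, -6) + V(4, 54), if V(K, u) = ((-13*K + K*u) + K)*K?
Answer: 267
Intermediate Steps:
j(f, I) = -39 + 61*I (j(f, I) = 61*I - 39 = -39 + 61*I)
V(K, u) = K*(-12*K + K*u) (V(K, u) = (-12*K + K*u)*K = K*(-12*K + K*u))
j(-23, -6) + V(4, 54) = (-39 + 61*(-6)) + 4²*(-12 + 54) = (-39 - 366) + 16*42 = -405 + 672 = 267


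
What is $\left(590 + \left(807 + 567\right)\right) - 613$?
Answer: $1351$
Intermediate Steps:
$\left(590 + \left(807 + 567\right)\right) - 613 = \left(590 + 1374\right) - 613 = 1964 - 613 = 1351$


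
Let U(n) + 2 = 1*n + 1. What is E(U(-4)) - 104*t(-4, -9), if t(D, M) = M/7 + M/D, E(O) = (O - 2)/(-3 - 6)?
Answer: -6269/63 ≈ -99.508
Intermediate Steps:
U(n) = -1 + n (U(n) = -2 + (1*n + 1) = -2 + (n + 1) = -2 + (1 + n) = -1 + n)
E(O) = 2/9 - O/9 (E(O) = (-2 + O)/(-9) = (-2 + O)*(-⅑) = 2/9 - O/9)
t(D, M) = M/7 + M/D (t(D, M) = M*(⅐) + M/D = M/7 + M/D)
E(U(-4)) - 104*t(-4, -9) = (2/9 - (-1 - 4)/9) - 104*((⅐)*(-9) - 9/(-4)) = (2/9 - ⅑*(-5)) - 104*(-9/7 - 9*(-¼)) = (2/9 + 5/9) - 104*(-9/7 + 9/4) = 7/9 - 104*27/28 = 7/9 - 702/7 = -6269/63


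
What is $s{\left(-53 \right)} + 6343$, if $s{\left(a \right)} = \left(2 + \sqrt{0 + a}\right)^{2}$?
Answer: $6294 + 4 i \sqrt{53} \approx 6294.0 + 29.12 i$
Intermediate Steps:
$s{\left(a \right)} = \left(2 + \sqrt{a}\right)^{2}$
$s{\left(-53 \right)} + 6343 = \left(2 + \sqrt{-53}\right)^{2} + 6343 = \left(2 + i \sqrt{53}\right)^{2} + 6343 = 6343 + \left(2 + i \sqrt{53}\right)^{2}$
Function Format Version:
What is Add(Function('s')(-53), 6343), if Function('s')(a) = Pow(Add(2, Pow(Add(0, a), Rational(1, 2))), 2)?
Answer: Add(6294, Mul(4, I, Pow(53, Rational(1, 2)))) ≈ Add(6294.0, Mul(29.120, I))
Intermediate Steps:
Function('s')(a) = Pow(Add(2, Pow(a, Rational(1, 2))), 2)
Add(Function('s')(-53), 6343) = Add(Pow(Add(2, Pow(-53, Rational(1, 2))), 2), 6343) = Add(Pow(Add(2, Mul(I, Pow(53, Rational(1, 2)))), 2), 6343) = Add(6343, Pow(Add(2, Mul(I, Pow(53, Rational(1, 2)))), 2))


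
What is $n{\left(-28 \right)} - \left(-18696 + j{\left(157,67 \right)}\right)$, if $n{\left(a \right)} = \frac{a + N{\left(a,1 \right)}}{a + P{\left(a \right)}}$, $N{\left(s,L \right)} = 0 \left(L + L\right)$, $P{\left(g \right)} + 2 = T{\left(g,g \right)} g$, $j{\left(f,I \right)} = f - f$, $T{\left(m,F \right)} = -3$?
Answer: $\frac{504778}{27} \approx 18695.0$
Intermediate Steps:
$j{\left(f,I \right)} = 0$
$P{\left(g \right)} = -2 - 3 g$
$N{\left(s,L \right)} = 0$ ($N{\left(s,L \right)} = 0 \cdot 2 L = 0$)
$n{\left(a \right)} = \frac{a}{-2 - 2 a}$ ($n{\left(a \right)} = \frac{a + 0}{a - \left(2 + 3 a\right)} = \frac{a}{-2 - 2 a}$)
$n{\left(-28 \right)} - \left(-18696 + j{\left(157,67 \right)}\right) = \frac{1}{2} \left(-28\right) \frac{1}{-1 - -28} - \left(-18696 + 0\right) = \frac{1}{2} \left(-28\right) \frac{1}{-1 + 28} - -18696 = \frac{1}{2} \left(-28\right) \frac{1}{27} + 18696 = - \frac{14}{27} + 18696 = \frac{504778}{27}$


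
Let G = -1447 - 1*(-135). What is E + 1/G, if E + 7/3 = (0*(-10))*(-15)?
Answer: -9187/3936 ≈ -2.3341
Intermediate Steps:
G = -1312 (G = -1447 + 135 = -1312)
E = -7/3 (E = -7/3 + (0*(-10))*(-15) = -7/3 + 0*(-15) = -7/3 + 0 = -7/3 ≈ -2.3333)
E + 1/G = -7/3 + 1/(-1312) = -7/3 - 1/1312 = -9187/3936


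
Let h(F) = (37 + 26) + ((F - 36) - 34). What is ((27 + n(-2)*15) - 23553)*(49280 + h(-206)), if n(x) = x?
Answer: -1155822252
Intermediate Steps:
h(F) = -7 + F (h(F) = 63 + ((-36 + F) - 34) = 63 + (-70 + F) = -7 + F)
((27 + n(-2)*15) - 23553)*(49280 + h(-206)) = ((27 - 2*15) - 23553)*(49280 + (-7 - 206)) = ((27 - 30) - 23553)*(49280 - 213) = (-3 - 23553)*49067 = -23556*49067 = -1155822252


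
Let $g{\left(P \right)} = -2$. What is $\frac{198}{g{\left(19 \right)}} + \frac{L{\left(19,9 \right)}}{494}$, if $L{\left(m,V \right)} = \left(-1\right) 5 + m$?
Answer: $- \frac{24446}{247} \approx -98.972$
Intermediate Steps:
$L{\left(m,V \right)} = -5 + m$
$\frac{198}{g{\left(19 \right)}} + \frac{L{\left(19,9 \right)}}{494} = \frac{198}{-2} + \frac{-5 + 19}{494} = 198 \left(- \frac{1}{2}\right) + 14 \cdot \frac{1}{494} = -99 + \frac{7}{247} = - \frac{24446}{247}$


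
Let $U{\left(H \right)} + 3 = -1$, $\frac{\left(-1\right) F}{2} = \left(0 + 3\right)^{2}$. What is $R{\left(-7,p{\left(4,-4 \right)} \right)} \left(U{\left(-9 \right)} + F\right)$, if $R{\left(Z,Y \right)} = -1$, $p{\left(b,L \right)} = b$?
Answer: $22$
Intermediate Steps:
$F = -18$ ($F = - 2 \left(0 + 3\right)^{2} = - 2 \cdot 3^{2} = \left(-2\right) 9 = -18$)
$U{\left(H \right)} = -4$ ($U{\left(H \right)} = -3 - 1 = -4$)
$R{\left(-7,p{\left(4,-4 \right)} \right)} \left(U{\left(-9 \right)} + F\right) = - (-4 - 18) = \left(-1\right) \left(-22\right) = 22$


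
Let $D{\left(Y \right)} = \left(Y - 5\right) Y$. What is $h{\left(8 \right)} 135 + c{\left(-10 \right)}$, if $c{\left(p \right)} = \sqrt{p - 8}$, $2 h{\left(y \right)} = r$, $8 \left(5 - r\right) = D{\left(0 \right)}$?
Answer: $\frac{675}{2} + 3 i \sqrt{2} \approx 337.5 + 4.2426 i$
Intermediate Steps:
$D{\left(Y \right)} = Y \left(-5 + Y\right)$ ($D{\left(Y \right)} = \left(-5 + Y\right) Y = Y \left(-5 + Y\right)$)
$r = 5$ ($r = 5 - \frac{0 \left(-5 + 0\right)}{8} = 5 - \frac{0 \left(-5\right)}{8} = 5 - 0 = 5 + 0 = 5$)
$h{\left(y \right)} = \frac{5}{2}$ ($h{\left(y \right)} = \frac{1}{2} \cdot 5 = \frac{5}{2}$)
$c{\left(p \right)} = \sqrt{-8 + p}$
$h{\left(8 \right)} 135 + c{\left(-10 \right)} = \frac{5}{2} \cdot 135 + \sqrt{-8 - 10} = \frac{675}{2} + \sqrt{-18} = \frac{675}{2} + 3 i \sqrt{2}$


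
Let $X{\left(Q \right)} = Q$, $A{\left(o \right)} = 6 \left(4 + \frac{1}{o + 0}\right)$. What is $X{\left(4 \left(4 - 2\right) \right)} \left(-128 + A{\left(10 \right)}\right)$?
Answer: $- \frac{4136}{5} \approx -827.2$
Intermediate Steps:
$A{\left(o \right)} = 24 + \frac{6}{o}$ ($A{\left(o \right)} = 6 \left(4 + \frac{1}{o}\right) = 24 + \frac{6}{o}$)
$X{\left(4 \left(4 - 2\right) \right)} \left(-128 + A{\left(10 \right)}\right) = 4 \left(4 - 2\right) \left(-128 + \left(24 + \frac{6}{10}\right)\right) = 4 \cdot 2 \left(-128 + \left(24 + 6 \cdot \frac{1}{10}\right)\right) = 8 \left(-128 + \left(24 + \frac{3}{5}\right)\right) = 8 \left(-128 + \frac{123}{5}\right) = 8 \left(- \frac{517}{5}\right) = - \frac{4136}{5}$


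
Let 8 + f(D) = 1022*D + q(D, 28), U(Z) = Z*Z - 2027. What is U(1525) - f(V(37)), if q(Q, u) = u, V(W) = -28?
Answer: 2352194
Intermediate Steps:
U(Z) = -2027 + Z² (U(Z) = Z² - 2027 = -2027 + Z²)
f(D) = 20 + 1022*D (f(D) = -8 + (1022*D + 28) = -8 + (28 + 1022*D) = 20 + 1022*D)
U(1525) - f(V(37)) = (-2027 + 1525²) - (20 + 1022*(-28)) = (-2027 + 2325625) - (20 - 28616) = 2323598 - 1*(-28596) = 2323598 + 28596 = 2352194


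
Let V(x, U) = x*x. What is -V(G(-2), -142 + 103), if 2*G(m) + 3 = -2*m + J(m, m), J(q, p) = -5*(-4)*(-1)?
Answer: -361/4 ≈ -90.250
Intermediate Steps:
J(q, p) = -20 (J(q, p) = 20*(-1) = -20)
G(m) = -23/2 - m (G(m) = -3/2 + (-2*m - 20)/2 = -3/2 + (-20 - 2*m)/2 = -3/2 + (-10 - m) = -23/2 - m)
V(x, U) = x**2
-V(G(-2), -142 + 103) = -(-23/2 - 1*(-2))**2 = -(-23/2 + 2)**2 = -(-19/2)**2 = -1*361/4 = -361/4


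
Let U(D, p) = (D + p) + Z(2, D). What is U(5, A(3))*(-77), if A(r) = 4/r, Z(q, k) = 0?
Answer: -1463/3 ≈ -487.67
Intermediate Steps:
U(D, p) = D + p (U(D, p) = (D + p) + 0 = D + p)
U(5, A(3))*(-77) = (5 + 4/3)*(-77) = (19/3)*(-77) = -1463/3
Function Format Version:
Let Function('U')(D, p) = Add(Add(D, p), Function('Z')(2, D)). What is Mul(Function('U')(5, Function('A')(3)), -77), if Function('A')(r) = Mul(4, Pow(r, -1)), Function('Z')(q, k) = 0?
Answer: Rational(-1463, 3) ≈ -487.67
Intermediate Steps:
Function('U')(D, p) = Add(D, p) (Function('U')(D, p) = Add(Add(D, p), 0) = Add(D, p))
Mul(Function('U')(5, Function('A')(3)), -77) = Mul(Add(5, Mul(4, Pow(3, -1))), -77) = Mul(Add(5, Mul(4, Rational(1, 3))), -77) = Mul(Add(5, Rational(4, 3)), -77) = Mul(Rational(19, 3), -77) = Rational(-1463, 3)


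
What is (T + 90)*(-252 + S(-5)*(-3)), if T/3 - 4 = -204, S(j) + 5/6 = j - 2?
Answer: 116535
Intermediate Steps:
S(j) = -17/6 + j (S(j) = -5/6 + (j - 2) = -5/6 + (-2 + j) = -17/6 + j)
T = -600 (T = 12 + 3*(-204) = 12 - 612 = -600)
(T + 90)*(-252 + S(-5)*(-3)) = (-600 + 90)*(-252 + (-17/6 - 5)*(-3)) = -510*(-252 - 47/6*(-3)) = -510*(-252 + 47/2) = -510*(-457/2) = 116535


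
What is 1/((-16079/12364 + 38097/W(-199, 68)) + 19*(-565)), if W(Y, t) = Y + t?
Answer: -1619684/17860445397 ≈ -9.0686e-5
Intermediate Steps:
1/((-16079/12364 + 38097/W(-199, 68)) + 19*(-565)) = 1/((-16079/12364 + 38097/(-199 + 68)) + 19*(-565)) = 1/((-16079*1/12364 + 38097/(-131)) - 10735) = 1/((-16079/12364 + 38097*(-1/131)) - 10735) = 1/((-16079/12364 - 38097/131) - 10735) = 1/(-473137657/1619684 - 10735) = 1/(-17860445397/1619684) = -1619684/17860445397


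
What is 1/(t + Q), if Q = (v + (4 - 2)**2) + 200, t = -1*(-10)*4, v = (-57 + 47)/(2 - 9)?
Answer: 7/1718 ≈ 0.0040745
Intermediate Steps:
v = 10/7 (v = -10/(-7) = -10*(-1/7) = 10/7 ≈ 1.4286)
t = 40 (t = 10*4 = 40)
Q = 1438/7 (Q = (10/7 + (4 - 2)**2) + 200 = (10/7 + 2**2) + 200 = (10/7 + 4) + 200 = 38/7 + 200 = 1438/7 ≈ 205.43)
1/(t + Q) = 1/(40 + 1438/7) = 1/(1718/7) = 7/1718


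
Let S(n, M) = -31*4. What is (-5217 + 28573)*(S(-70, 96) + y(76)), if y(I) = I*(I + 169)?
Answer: 431992576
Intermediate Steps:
S(n, M) = -124
y(I) = I*(169 + I)
(-5217 + 28573)*(S(-70, 96) + y(76)) = (-5217 + 28573)*(-124 + 76*(169 + 76)) = 23356*(-124 + 76*245) = 23356*(-124 + 18620) = 23356*18496 = 431992576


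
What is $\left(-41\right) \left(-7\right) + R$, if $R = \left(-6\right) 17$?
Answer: $185$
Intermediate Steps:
$R = -102$
$\left(-41\right) \left(-7\right) + R = \left(-41\right) \left(-7\right) - 102 = 287 - 102 = 185$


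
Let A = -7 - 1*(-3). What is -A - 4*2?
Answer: -4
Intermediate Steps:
A = -4 (A = -7 + 3 = -4)
-A - 4*2 = -1*(-4) - 4*2 = 4 - 8 = -4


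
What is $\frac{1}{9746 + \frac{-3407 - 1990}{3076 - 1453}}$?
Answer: $\frac{541}{5270787} \approx 0.00010264$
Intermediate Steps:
$\frac{1}{9746 + \frac{-3407 - 1990}{3076 - 1453}} = \frac{1}{9746 - \frac{5397}{1623}} = \frac{1}{9746 - \frac{1799}{541}} = \frac{1}{\frac{5270787}{541}} = \frac{541}{5270787}$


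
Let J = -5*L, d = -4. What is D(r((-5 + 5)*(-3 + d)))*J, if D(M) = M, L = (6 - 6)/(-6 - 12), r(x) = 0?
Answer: 0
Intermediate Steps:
L = 0 (L = 0/(-18) = 0*(-1/18) = 0)
J = 0 (J = -5*0 = 0)
D(r((-5 + 5)*(-3 + d)))*J = 0*0 = 0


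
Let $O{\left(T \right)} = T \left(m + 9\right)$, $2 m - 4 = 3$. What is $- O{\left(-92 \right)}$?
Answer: $1150$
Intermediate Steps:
$m = \frac{7}{2}$ ($m = 2 + \frac{1}{2} \cdot 3 = 2 + \frac{3}{2} = \frac{7}{2} \approx 3.5$)
$O{\left(T \right)} = \frac{25 T}{2}$ ($O{\left(T \right)} = T \left(\frac{7}{2} + 9\right) = T \frac{25}{2} = \frac{25 T}{2}$)
$- O{\left(-92 \right)} = - \frac{25 \left(-92\right)}{2} = \left(-1\right) \left(-1150\right) = 1150$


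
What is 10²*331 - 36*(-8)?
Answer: 33388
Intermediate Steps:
10²*331 - 36*(-8) = 100*331 + 288 = 33100 + 288 = 33388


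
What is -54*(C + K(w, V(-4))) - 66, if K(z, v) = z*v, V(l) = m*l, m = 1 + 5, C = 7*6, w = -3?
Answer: -6222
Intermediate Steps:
C = 42
m = 6
V(l) = 6*l
K(z, v) = v*z
-54*(C + K(w, V(-4))) - 66 = -54*(42 + (6*(-4))*(-3)) - 66 = -54*(42 - 24*(-3)) - 66 = -54*(42 + 72) - 66 = -54*114 - 66 = -6156 - 66 = -6222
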